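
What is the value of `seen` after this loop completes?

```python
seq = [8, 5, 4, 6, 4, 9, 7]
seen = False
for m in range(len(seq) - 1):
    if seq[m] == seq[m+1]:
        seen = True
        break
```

Check consecutive duplicates in [8, 5, 4, 6, 4, 9, 7]
`seen` takes the values: False

Answer: False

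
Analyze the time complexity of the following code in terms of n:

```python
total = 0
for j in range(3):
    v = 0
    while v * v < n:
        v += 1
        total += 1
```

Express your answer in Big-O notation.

Each loop level contributes: 1 × √n. Multiplying the contributions gives O(√n).

Answer: O(√n)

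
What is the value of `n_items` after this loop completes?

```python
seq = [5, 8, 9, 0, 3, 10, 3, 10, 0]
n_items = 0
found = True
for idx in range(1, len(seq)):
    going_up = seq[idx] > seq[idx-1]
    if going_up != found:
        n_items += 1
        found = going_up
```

Count direction changes in [5, 8, 9, 0, 3, 10, 3, 10, 0]
`n_items` takes the values: 0 → 1 → 2 → 3 → 4 → 5

Answer: 5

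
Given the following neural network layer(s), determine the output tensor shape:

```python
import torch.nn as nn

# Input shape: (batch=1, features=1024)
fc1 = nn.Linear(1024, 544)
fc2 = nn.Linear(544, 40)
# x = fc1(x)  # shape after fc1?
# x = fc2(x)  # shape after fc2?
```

Input: (1, 1024) -> after fc1: (1, 544) -> Output: (1, 40)

Answer: (1, 40)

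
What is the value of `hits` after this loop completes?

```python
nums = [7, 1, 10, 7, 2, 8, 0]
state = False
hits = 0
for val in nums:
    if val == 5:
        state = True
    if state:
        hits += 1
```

Count elements after first 5 in [7, 1, 10, 7, 2, 8, 0]
`hits` takes the values: 0

Answer: 0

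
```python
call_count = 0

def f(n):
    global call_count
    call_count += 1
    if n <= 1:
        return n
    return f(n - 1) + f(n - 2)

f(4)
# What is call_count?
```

Calls(n) = 1 + Calls(n-1) + Calls(n-2); Calls(0)=Calls(1)=1. For n=4 this gives 9.

Answer: 9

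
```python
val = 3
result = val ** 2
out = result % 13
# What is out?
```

Trace:
`val = 3` → val = 3
`result = val ** 2` → result = 9
`out = result % 13` → out = 9
So out = 9

Answer: 9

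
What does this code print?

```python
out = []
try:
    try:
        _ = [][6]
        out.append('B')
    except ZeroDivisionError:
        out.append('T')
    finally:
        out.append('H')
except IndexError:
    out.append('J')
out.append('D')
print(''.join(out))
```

Execution trace: 'H' (finally) → 'J' (outer except IndexError) → 'D' (after the try/except). Output: HJD

Answer: HJD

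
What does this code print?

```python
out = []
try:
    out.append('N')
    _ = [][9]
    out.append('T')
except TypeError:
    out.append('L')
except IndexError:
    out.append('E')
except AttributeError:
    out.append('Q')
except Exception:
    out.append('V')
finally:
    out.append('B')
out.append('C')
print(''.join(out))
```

Execution trace: 'N' (try body) → 'E' (except IndexError) → 'B' (finally) → 'C' (after the try/except). Output: NEBC

Answer: NEBC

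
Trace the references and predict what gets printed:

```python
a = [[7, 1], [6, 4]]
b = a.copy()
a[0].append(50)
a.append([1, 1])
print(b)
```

Key concept: shallow copy with nested lists.
Step by step:
`a = [[7, 1], [6, 4]]` → a = [[7, 1], [6, 4]]
`b = a.copy()` → b = [[7, 1], [6, 4]]
`a[0].append(50)` → a = [[7, 1, 50], [6, 4]]; b = [[7, 1, 50], [6, 4]]
`a.append([1, 1])` → a = [[7, 1, 50], [6, 4], [1, 1]]
`print(b)` → prints [[7, 1, 50], [6, 4]]

Answer: [[7, 1, 50], [6, 4]]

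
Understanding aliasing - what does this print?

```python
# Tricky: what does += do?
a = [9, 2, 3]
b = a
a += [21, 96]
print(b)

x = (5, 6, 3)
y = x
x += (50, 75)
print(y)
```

Key concept: += behavior differs for mutable vs immutable.
Step by step:
`a = [9, 2, 3]` → a = [9, 2, 3]
`b = a` → b = [9, 2, 3] (same object as a)
`a += [21, 96]` → a = [9, 2, 3, 21, 96] (same object as b); b = [9, 2, 3, 21, 96] (same object as a)
`print(b)` → prints [9, 2, 3, 21, 96]
`x = (5, 6, 3)` → x = (5, 6, 3)
`y = x` → y = (5, 6, 3)
`x += (50, 75)` → x = (5, 6, 3, 50, 75)
`print(y)` → prints (5, 6, 3)

Answer:
[9, 2, 3, 21, 96]
(5, 6, 3)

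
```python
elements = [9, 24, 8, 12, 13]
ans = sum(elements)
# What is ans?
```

Trace:
`elements = [9, 24, 8, 12, 13]` → elements = [9, 24, 8, 12, 13]
`ans = sum(elements)` → ans = 66
So ans = 66

Answer: 66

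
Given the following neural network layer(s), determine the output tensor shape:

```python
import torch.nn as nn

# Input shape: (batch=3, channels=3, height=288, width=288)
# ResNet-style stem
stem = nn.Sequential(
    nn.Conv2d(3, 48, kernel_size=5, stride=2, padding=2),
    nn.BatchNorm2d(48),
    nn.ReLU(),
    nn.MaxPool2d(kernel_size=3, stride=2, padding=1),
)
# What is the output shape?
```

Input: (3, 3, 288, 288) -> after Conv2d 5x5 stride=2: (3, 48, 144, 144) -> Output: (3, 48, 72, 72)

Answer: (3, 48, 72, 72)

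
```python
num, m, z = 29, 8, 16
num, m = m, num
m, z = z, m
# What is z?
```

Trace:
`num, m, z = 29, 8, 16` → num = 29; m = 8; z = 16
`num, m = m, num` → num = 8; m = 29
`m, z = z, m` → m = 16; z = 29
So z = 29

Answer: 29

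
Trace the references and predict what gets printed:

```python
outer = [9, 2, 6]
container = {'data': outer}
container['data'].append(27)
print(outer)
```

Key concept: dict holds reference to list.
Step by step:
`outer = [9, 2, 6]` → outer = [9, 2, 6]
`container = {'data': outer}` → container = {'data': [9, 2, 6]}
`container['data'].append(27)` → outer = [9, 2, 6, 27]; container = {'data': [9, 2, 6, 27]}
`print(outer)` → prints [9, 2, 6, 27]

Answer: [9, 2, 6, 27]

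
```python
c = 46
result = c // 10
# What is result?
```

Trace:
`c = 46` → c = 46
`result = c // 10` → result = 4
So result = 4

Answer: 4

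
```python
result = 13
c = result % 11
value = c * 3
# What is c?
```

Trace:
`result = 13` → result = 13
`c = result % 11` → c = 2
`value = c * 3` → value = 6
So c = 2

Answer: 2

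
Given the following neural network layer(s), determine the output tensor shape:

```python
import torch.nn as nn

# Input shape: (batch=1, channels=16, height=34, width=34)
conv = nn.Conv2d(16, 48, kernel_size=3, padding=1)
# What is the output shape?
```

Input: (1, 16, 34, 34) -> Output: (1, 48, 34, 34)

Answer: (1, 48, 34, 34)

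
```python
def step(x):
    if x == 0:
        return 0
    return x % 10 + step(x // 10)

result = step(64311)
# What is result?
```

Sum of digits of 64311: 1 + 1 + 3 + 4 + 6 = 15

Answer: 15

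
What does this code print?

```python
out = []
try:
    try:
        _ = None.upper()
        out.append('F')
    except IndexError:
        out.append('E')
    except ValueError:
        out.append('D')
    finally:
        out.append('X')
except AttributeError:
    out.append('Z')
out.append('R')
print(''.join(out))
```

Execution trace: 'X' (finally) → 'Z' (outer except AttributeError) → 'R' (after the try/except). Output: XZR

Answer: XZR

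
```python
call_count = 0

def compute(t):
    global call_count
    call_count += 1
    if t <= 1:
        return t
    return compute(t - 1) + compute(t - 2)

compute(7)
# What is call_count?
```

Calls(t) = 1 + Calls(t-1) + Calls(t-2); Calls(0)=Calls(1)=1. For t=7 this gives 41.

Answer: 41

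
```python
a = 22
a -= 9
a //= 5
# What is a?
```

Trace:
`a = 22` → a = 22
`a -= 9` → a = 13
`a //= 5` → a = 2
So a = 2

Answer: 2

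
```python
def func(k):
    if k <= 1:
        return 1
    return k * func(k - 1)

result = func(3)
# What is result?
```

func(3) = 3 * 2 * 1 = 6

Answer: 6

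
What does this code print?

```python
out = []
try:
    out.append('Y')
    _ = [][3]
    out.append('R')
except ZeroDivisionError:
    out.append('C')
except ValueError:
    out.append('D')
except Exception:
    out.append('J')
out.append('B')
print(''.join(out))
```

Execution trace: 'Y' (try body) → 'J' (except Exception) → 'B' (after the try/except). Output: YJB

Answer: YJB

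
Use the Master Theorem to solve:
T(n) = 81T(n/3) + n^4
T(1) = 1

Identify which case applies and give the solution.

a=81, b=3, f(n)=n^4. log_3(81) = 4. Since c=4 = 4, Case 2 applies: T(n) = Θ(n^log_b(a) · log n) = O(n^4 log n).

Answer: O(n^4 log n) - Case 2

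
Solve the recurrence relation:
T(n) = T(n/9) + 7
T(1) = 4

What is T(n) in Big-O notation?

Each step divides n by 9 and adds 7. After log_9(n) steps we reach T(1)=4. So T(n) = 7·log_9(n) + 4 = O(log n).

Answer: O(log n)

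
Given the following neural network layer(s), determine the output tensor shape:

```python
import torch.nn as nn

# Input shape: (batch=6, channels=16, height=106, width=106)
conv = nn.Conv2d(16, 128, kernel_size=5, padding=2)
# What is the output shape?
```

Input: (6, 16, 106, 106) -> Output: (6, 128, 106, 106)

Answer: (6, 128, 106, 106)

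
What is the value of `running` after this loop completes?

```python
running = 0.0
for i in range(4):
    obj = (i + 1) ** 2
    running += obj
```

Sum of squared losses 1² + 2² + ... + 4²
`running` takes the values: 0.0 → 1.0 → 5.0 → 14.0 → 30.0

Answer: 30.0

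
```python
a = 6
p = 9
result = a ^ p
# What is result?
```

Trace:
`a = 6` → a = 6
`p = 9` → p = 9
`result = a ^ p` → result = 15
So result = 15

Answer: 15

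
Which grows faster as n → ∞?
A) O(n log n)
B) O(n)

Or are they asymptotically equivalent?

O(n log n) vs O(n): Higher order terms dominate.

Answer: A) O(n log n) grows faster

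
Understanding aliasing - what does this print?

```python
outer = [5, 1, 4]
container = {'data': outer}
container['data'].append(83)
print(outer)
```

Key concept: dict holds reference to list.
Step by step:
`outer = [5, 1, 4]` → outer = [5, 1, 4]
`container = {'data': outer}` → container = {'data': [5, 1, 4]}
`container['data'].append(83)` → outer = [5, 1, 4, 83]; container = {'data': [5, 1, 4, 83]}
`print(outer)` → prints [5, 1, 4, 83]

Answer: [5, 1, 4, 83]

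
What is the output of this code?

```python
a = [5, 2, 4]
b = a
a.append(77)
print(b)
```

Key concept: basic list aliasing.
Step by step:
`a = [5, 2, 4]` → a = [5, 2, 4]
`b = a` → b = [5, 2, 4] (same object as a)
`a.append(77)` → a = [5, 2, 4, 77] (same object as b); b = [5, 2, 4, 77] (same object as a)
`print(b)` → prints [5, 2, 4, 77]

Answer: [5, 2, 4, 77]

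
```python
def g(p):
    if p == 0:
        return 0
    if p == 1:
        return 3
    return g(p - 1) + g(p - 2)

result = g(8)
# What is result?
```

Build up from base cases: g(0)=0, g(1)=3, g(2)=3, g(3)=6, g(4)=9, g(5)=15, g(6)=24, ..., g(8)=63

Answer: 63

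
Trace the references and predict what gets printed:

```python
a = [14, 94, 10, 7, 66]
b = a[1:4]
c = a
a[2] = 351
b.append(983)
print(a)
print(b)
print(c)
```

Key concept: slice vs alias.
Step by step:
`a = [14, 94, 10, 7, 66]` → a = [14, 94, 10, 7, 66]
`b = a[1:4]` → b = [94, 10, 7]
`c = a` → c = [14, 94, 10, 7, 66] (same object as a)
`a[2] = 351` → a = [14, 94, 351, 7, 66] (same object as c); c = [14, 94, 351, 7, 66] (same object as a)
`b.append(983)` → b = [94, 10, 7, 983]
`print(a)` → prints [14, 94, 351, 7, 66]
`print(b)` → prints [94, 10, 7, 983]
`print(c)` → prints [14, 94, 351, 7, 66]

Answer:
[14, 94, 351, 7, 66]
[94, 10, 7, 983]
[14, 94, 351, 7, 66]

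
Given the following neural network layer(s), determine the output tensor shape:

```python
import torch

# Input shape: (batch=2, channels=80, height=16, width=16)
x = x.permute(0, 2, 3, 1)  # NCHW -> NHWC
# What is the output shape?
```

Input: (2, 80, 16, 16) -> Output: (2, 16, 16, 80)

Answer: (2, 16, 16, 80)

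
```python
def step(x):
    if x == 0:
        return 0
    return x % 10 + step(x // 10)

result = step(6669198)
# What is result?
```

Sum of digits of 6669198: 8 + 9 + 1 + 9 + 6 + 6 + 6 = 45

Answer: 45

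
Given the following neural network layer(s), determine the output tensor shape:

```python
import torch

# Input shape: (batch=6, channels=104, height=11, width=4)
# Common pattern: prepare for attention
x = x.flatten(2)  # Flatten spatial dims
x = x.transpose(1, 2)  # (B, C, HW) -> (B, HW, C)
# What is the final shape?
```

Input: (6, 104, 11, 4) -> after flatten(2): (6, 104, 44) -> Output: (6, 44, 104)

Answer: (6, 44, 104)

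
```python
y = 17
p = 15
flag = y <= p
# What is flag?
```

Trace:
`y = 17` → y = 17
`p = 15` → p = 15
`flag = y <= p` → flag = False
So flag = False

Answer: False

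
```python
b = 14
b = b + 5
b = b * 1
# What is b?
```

Trace:
`b = 14` → b = 14
`b = b + 5` → b = 19
`b = b * 1` → b = 19
So b = 19

Answer: 19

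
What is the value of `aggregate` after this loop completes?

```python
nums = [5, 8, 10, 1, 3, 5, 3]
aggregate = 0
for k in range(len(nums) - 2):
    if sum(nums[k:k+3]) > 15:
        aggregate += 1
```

Count windows with sum > 15
`aggregate` takes the values: 0 → 1 → 2

Answer: 2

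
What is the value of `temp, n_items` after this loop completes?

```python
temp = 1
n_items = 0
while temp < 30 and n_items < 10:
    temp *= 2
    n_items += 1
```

Double until >= 30 or 10 iterations
`temp, n_items` takes the values: (1, 0) → (2, 0) → (2, 1) → (4, 1) → (4, 2) → (8, 2) → (8, 3) → (16, 3) → (16, 4) → (32, 4) → (32, 5)

Answer: 32, 5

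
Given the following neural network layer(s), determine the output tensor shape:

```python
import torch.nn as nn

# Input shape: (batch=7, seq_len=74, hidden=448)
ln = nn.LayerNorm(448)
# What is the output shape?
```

Input: (7, 74, 448) -> Output: (7, 74, 448)

Answer: (7, 74, 448)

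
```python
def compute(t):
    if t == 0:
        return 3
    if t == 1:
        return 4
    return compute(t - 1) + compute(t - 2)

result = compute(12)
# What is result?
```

Build up from base cases: compute(0)=3, compute(1)=4, compute(2)=7, compute(3)=11, compute(4)=18, compute(5)=29, compute(6)=47, ..., compute(12)=843

Answer: 843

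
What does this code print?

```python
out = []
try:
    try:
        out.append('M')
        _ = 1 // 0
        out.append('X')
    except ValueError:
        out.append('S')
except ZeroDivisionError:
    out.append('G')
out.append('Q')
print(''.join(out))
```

Execution trace: 'M' (try body) → 'G' (outer except ZeroDivisionError) → 'Q' (after the try/except). Output: MGQ

Answer: MGQ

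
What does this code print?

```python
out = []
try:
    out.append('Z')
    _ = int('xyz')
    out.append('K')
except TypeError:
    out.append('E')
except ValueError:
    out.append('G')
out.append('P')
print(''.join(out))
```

Execution trace: 'Z' (try body) → 'G' (except ValueError) → 'P' (after the try/except). Output: ZGP

Answer: ZGP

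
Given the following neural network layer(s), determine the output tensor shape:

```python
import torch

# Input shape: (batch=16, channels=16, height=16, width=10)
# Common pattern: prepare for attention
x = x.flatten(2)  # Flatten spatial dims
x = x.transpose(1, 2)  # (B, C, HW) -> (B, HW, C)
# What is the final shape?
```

Input: (16, 16, 16, 10) -> after flatten(2): (16, 16, 160) -> Output: (16, 160, 16)

Answer: (16, 160, 16)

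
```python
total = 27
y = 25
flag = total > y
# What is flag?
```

Trace:
`total = 27` → total = 27
`y = 25` → y = 25
`flag = total > y` → flag = True
So flag = True

Answer: True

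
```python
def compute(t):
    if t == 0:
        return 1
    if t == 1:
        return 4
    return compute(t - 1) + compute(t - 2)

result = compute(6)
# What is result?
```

Build up from base cases: compute(0)=1, compute(1)=4, compute(2)=5, compute(3)=9, compute(4)=14, compute(5)=23, compute(6)=37

Answer: 37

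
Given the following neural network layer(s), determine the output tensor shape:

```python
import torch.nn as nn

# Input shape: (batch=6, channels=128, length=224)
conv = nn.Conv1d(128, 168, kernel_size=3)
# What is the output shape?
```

Input: (6, 128, 224) -> Output: (6, 168, 222)

Answer: (6, 168, 222)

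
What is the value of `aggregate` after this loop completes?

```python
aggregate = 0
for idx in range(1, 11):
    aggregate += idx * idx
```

Sum of squares 1² to 10² = 385
`aggregate` takes the values: 0 → 1 → 5 → 14 → 30 → 55 → 91 → 140 → 204 → 285 → 385

Answer: 385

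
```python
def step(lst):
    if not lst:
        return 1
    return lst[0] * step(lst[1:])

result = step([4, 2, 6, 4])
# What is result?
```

Product over [4, 2, 6, 4] = 4 * 2 * 6 * 4 = 192

Answer: 192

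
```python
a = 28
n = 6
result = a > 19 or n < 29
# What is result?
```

Trace:
`a = 28` → a = 28
`n = 6` → n = 6
`result = a > 19 or n < 29` → result = True
So result = True

Answer: True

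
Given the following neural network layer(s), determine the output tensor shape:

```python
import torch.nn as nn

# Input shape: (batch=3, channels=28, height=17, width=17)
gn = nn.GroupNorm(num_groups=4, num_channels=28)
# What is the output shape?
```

Input: (3, 28, 17, 17) -> Output: (3, 28, 17, 17)

Answer: (3, 28, 17, 17)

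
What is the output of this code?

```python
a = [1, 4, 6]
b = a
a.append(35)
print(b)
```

Key concept: basic list aliasing.
Step by step:
`a = [1, 4, 6]` → a = [1, 4, 6]
`b = a` → b = [1, 4, 6] (same object as a)
`a.append(35)` → a = [1, 4, 6, 35] (same object as b); b = [1, 4, 6, 35] (same object as a)
`print(b)` → prints [1, 4, 6, 35]

Answer: [1, 4, 6, 35]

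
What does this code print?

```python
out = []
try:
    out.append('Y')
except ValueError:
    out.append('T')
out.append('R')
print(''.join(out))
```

Execution trace: 'Y' (try body, no exception) → 'R' (after the try/except). Output: YR

Answer: YR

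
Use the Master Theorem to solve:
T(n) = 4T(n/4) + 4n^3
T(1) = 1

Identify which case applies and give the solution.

a=4, b=4, f(n)=4n^3. log_4(4) = 1. Since c=3 > 1 and the regularity condition holds (4(n/4)^3 = (4/4^3)n^3 with 4/4^3 < 1), Case 3 applies: T(n) = Θ(f(n)) = O(n^3).

Answer: O(n^3) - Case 3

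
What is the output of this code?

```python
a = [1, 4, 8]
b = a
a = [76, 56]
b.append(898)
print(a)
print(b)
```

Key concept: rebinding vs mutation: a is rebound to a new list, b still points at the original.
Step by step:
`a = [1, 4, 8]` → a = [1, 4, 8]
`b = a` → b = [1, 4, 8] (same object as a)
`a = [76, 56]` → a = [76, 56]
`b.append(898)` → b = [1, 4, 8, 898]
`print(a)` → prints [76, 56]
`print(b)` → prints [1, 4, 8, 898]

Answer:
[76, 56]
[1, 4, 8, 898]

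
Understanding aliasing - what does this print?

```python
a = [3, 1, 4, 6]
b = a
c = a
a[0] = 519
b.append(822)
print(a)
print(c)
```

Key concept: multiple aliases.
Step by step:
`a = [3, 1, 4, 6]` → a = [3, 1, 4, 6]
`b = a` → b = [3, 1, 4, 6] (same object as a)
`c = a` → c = [3, 1, 4, 6] (same object as a, b)
`a[0] = 519` → a = [519, 1, 4, 6] (same object as b, c); b = [519, 1, 4, 6] (same object as a, c); c = [519, 1, 4, 6] (same object as a, b)
`b.append(822)` → a = [519, 1, 4, 6, 822] (same object as b, c); b = [519, 1, 4, 6, 822] (same object as a, c); c = [519, 1, 4, 6, 822] (same object as a, b)
`print(a)` → prints [519, 1, 4, 6, 822]
`print(c)` → prints [519, 1, 4, 6, 822]

Answer:
[519, 1, 4, 6, 822]
[519, 1, 4, 6, 822]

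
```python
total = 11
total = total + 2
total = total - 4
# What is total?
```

Trace:
`total = 11` → total = 11
`total = total + 2` → total = 13
`total = total - 4` → total = 9
So total = 9

Answer: 9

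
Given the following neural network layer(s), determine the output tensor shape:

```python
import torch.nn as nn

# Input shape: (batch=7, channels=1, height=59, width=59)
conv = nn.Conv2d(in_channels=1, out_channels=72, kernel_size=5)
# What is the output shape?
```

Input: (7, 1, 59, 59) -> Output: (7, 72, 55, 55)

Answer: (7, 72, 55, 55)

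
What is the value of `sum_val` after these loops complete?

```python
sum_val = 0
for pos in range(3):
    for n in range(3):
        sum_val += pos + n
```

Sum of all pos+n for pos,n in 3x3
`sum_val` takes the values: 0 → 1 → 3 → 4 → 6 → 9 → 11 → 14 → 18

Answer: 18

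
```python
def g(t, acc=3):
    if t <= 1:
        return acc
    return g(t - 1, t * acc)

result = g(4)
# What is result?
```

Accumulator trace (n, acc): (4, 3) -> (3, 12) -> (2, 36) -> (1, 72) -> return 72

Answer: 72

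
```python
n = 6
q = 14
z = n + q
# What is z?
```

Trace:
`n = 6` → n = 6
`q = 14` → q = 14
`z = n + q` → z = 20
So z = 20

Answer: 20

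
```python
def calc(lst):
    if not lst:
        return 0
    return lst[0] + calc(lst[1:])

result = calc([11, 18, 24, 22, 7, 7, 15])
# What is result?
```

11 + 18 + 24 + 22 + 7 + 7 + 15 + 0 = 104

Answer: 104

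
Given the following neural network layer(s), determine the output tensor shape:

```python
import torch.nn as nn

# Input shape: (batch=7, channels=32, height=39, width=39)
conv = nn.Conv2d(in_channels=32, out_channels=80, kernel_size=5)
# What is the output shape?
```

Input: (7, 32, 39, 39) -> Output: (7, 80, 35, 35)

Answer: (7, 80, 35, 35)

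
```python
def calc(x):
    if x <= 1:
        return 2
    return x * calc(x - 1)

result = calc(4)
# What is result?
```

calc(4) = 4 * 3 * 2 * 2 = 48

Answer: 48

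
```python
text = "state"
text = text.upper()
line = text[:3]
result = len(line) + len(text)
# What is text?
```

Trace:
`text = "state"` → text = 'state'
`text = text.upper()` → text = 'STATE'
`line = text[:3]` → line = 'STA'
`result = len(line) + len(text)` → result = 8
So text = 'STATE'

Answer: 'STATE'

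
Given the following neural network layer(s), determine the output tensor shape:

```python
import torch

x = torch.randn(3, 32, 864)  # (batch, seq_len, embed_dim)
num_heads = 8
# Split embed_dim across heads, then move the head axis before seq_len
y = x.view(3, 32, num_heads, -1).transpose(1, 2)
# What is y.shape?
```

Input: (3, 32, 864) -> head_dim = 864 // 8 = 108; after view: (3, 32, 8, 108) -> after transpose(1, 2): (3, 8, 32, 108) -> Output: (3, 8, 32, 108)

Answer: (3, 8, 32, 108)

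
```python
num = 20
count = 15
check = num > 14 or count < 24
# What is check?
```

Trace:
`num = 20` → num = 20
`count = 15` → count = 15
`check = num > 14 or count < 24` → check = True
So check = True

Answer: True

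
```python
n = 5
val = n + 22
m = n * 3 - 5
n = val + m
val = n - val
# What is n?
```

Trace:
`n = 5` → n = 5
`val = n + 22` → val = 27
`m = n * 3 - 5` → m = 10
`n = val + m` → n = 37
`val = n - val` → val = 10
So n = 37

Answer: 37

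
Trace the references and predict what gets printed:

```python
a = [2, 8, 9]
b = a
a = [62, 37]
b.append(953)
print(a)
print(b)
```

Key concept: rebinding vs mutation: a is rebound to a new list, b still points at the original.
Step by step:
`a = [2, 8, 9]` → a = [2, 8, 9]
`b = a` → b = [2, 8, 9] (same object as a)
`a = [62, 37]` → a = [62, 37]
`b.append(953)` → b = [2, 8, 9, 953]
`print(a)` → prints [62, 37]
`print(b)` → prints [2, 8, 9, 953]

Answer:
[62, 37]
[2, 8, 9, 953]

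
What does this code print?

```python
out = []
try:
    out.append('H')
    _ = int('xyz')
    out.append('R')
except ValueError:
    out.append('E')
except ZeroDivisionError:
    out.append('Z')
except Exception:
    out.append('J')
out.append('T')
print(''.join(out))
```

Execution trace: 'H' (try body) → 'E' (except ValueError) → 'T' (after the try/except). Output: HET

Answer: HET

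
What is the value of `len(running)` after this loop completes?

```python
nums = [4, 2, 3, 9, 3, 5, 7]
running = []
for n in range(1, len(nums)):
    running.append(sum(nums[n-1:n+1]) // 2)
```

Number of 2-element averages
`running` takes the values: [] → [3] → [3, 2] → [3, 2, 6] → [3, 2, 6, 6] → [3, 2, 6, 6, 4] → [3, 2, 6, 6, 4, 6]
So `len(running)` = 6

Answer: 6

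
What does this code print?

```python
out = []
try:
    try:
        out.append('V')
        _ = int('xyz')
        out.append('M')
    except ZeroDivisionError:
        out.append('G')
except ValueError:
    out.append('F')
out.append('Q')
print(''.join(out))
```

Execution trace: 'V' (try body) → 'F' (outer except ValueError) → 'Q' (after the try/except). Output: VFQ

Answer: VFQ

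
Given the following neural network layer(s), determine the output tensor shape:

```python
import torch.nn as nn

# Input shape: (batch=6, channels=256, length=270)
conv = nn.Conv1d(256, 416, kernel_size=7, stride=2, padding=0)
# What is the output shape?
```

Input: (6, 256, 270) -> Output: (6, 416, 132)

Answer: (6, 416, 132)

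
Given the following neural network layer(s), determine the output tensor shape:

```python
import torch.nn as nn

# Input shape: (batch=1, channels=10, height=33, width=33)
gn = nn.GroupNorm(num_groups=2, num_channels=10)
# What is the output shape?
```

Input: (1, 10, 33, 33) -> Output: (1, 10, 33, 33)

Answer: (1, 10, 33, 33)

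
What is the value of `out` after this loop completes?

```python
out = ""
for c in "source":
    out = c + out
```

Reverse 'source'
`out` takes the values: "" → "s" → "os" → "uos" → "ruos" → "cruos" → "ecruos"

Answer: "ecruos"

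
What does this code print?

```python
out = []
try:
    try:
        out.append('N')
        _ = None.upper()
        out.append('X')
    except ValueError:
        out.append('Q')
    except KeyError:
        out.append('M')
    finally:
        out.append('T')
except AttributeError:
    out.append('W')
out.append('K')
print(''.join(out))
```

Execution trace: 'N' (try body) → 'T' (finally) → 'W' (outer except AttributeError) → 'K' (after the try/except). Output: NTWK

Answer: NTWK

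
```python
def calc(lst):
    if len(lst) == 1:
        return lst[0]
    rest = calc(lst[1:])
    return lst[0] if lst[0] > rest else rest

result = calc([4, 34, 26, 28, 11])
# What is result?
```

Recursive max over [4, 34, 26, 28, 11] = 34

Answer: 34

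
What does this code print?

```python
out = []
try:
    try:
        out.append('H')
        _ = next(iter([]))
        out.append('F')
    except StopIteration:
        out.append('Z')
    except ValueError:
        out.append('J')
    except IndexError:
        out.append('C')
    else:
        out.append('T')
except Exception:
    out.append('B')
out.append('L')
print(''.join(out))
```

Execution trace: 'H' (inner try body) → 'Z' (inner except StopIteration) → 'L' (after the try/except). Output: HZL

Answer: HZL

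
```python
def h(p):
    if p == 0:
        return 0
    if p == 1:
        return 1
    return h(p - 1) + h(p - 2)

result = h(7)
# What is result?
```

Build up from base cases: h(0)=0, h(1)=1, h(2)=1, h(3)=2, h(4)=3, h(5)=5, h(6)=8, ..., h(7)=13

Answer: 13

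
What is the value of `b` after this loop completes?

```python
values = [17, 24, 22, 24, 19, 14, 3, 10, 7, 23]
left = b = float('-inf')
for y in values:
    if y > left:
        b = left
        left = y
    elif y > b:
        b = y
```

Second largest (with repeats) in [17, 24, 22, 24, 19, 14, 3, 10, 7, 23]
`b` takes the values: -inf → 17 → 22 → 24

Answer: 24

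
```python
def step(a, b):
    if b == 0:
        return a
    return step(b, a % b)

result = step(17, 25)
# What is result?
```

step(17, 25) -> step(25, 17) -> step(17, 8) -> step(8, 1) -> step(1, 0) -> 1

Answer: 1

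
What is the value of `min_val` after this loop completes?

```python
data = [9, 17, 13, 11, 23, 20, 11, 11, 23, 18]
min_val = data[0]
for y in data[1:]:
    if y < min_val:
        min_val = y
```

Minimum of [9, 17, 13, 11, 23, 20, 11, 11, 23, 18]
`min_val` takes the values: 9

Answer: 9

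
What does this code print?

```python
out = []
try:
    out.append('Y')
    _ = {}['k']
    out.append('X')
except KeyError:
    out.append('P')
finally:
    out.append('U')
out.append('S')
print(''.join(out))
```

Execution trace: 'Y' (try body) → 'P' (except KeyError) → 'U' (finally) → 'S' (after the try/except). Output: YPUS

Answer: YPUS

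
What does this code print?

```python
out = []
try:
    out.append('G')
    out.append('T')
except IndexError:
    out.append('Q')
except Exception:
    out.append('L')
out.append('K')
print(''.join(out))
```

Execution trace: 'G' (try body) → 'T' (try body, no exception) → 'K' (after the try/except). Output: GTK

Answer: GTK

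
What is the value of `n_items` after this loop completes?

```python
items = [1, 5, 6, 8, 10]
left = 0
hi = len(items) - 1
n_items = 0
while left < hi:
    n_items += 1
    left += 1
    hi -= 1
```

Iterations until pointers meet (list length 5)
`n_items` takes the values: 0 → 1 → 2

Answer: 2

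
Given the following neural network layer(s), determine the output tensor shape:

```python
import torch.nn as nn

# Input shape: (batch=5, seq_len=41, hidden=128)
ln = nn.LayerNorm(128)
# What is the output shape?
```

Input: (5, 41, 128) -> Output: (5, 41, 128)

Answer: (5, 41, 128)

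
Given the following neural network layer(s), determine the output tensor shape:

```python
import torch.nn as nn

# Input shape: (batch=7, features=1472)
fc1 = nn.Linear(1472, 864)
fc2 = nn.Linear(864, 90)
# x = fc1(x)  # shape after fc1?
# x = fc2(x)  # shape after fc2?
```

Input: (7, 1472) -> after fc1: (7, 864) -> Output: (7, 90)

Answer: (7, 90)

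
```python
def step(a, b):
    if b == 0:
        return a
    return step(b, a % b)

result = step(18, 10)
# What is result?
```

step(18, 10) -> step(10, 8) -> step(8, 2) -> step(2, 0) -> 2

Answer: 2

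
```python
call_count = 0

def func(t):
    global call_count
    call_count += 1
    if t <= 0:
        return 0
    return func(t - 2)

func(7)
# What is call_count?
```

Linear recursion stepping by 2: 5 calls from t=7 down to ≤0.

Answer: 5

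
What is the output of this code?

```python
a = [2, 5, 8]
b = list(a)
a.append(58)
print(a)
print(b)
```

Key concept: list() constructor creates copy.
Step by step:
`a = [2, 5, 8]` → a = [2, 5, 8]
`b = list(a)` → b = [2, 5, 8]
`a.append(58)` → a = [2, 5, 8, 58]
`print(a)` → prints [2, 5, 8, 58]
`print(b)` → prints [2, 5, 8]

Answer:
[2, 5, 8, 58]
[2, 5, 8]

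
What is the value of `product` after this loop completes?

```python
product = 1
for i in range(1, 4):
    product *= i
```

3! = 6
`product` takes the values: 1 → 2 → 6

Answer: 6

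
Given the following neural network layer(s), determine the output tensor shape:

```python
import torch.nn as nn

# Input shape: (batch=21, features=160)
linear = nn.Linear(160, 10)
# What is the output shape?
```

Input: (21, 160) -> Output: (21, 10)

Answer: (21, 10)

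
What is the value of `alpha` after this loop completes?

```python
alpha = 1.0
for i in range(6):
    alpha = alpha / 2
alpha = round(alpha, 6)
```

Halving LR 6 times: 1 / 2^6
`alpha` takes the values: 1.0 → 0.5 → 0.25 → 0.125 → 0.0625 → 0.03125 → 0.015625

Answer: 0.015625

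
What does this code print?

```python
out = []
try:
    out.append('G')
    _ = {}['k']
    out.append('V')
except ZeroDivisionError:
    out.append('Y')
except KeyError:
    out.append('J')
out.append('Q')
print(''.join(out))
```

Execution trace: 'G' (try body) → 'J' (except KeyError) → 'Q' (after the try/except). Output: GJQ

Answer: GJQ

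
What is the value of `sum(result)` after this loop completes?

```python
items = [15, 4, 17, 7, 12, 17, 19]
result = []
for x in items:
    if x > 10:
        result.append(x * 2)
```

Sum of doubled values > 10
`result` takes the values: [] → [30] → [30, 34] → [30, 34, 24] → [30, 34, 24, 34] → [30, 34, 24, 34, 38]
So `sum(result)` = 160

Answer: 160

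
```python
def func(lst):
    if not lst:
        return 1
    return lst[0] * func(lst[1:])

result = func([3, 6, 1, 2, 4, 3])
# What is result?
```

Product over [3, 6, 1, 2, 4, 3] = 3 * 6 * 1 * 2 * 4 * 3 = 432

Answer: 432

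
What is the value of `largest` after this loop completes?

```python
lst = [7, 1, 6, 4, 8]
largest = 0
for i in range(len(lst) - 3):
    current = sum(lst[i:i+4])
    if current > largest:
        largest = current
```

Max sum of 4-element window in [7, 1, 6, 4, 8]
`largest` takes the values: 0 → 18 → 19

Answer: 19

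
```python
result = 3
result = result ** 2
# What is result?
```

Trace:
`result = 3` → result = 3
`result = result ** 2` → result = 9
So result = 9

Answer: 9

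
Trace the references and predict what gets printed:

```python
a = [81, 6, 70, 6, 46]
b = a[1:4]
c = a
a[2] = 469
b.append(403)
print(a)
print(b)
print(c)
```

Key concept: slice vs alias.
Step by step:
`a = [81, 6, 70, 6, 46]` → a = [81, 6, 70, 6, 46]
`b = a[1:4]` → b = [6, 70, 6]
`c = a` → c = [81, 6, 70, 6, 46] (same object as a)
`a[2] = 469` → a = [81, 6, 469, 6, 46] (same object as c); c = [81, 6, 469, 6, 46] (same object as a)
`b.append(403)` → b = [6, 70, 6, 403]
`print(a)` → prints [81, 6, 469, 6, 46]
`print(b)` → prints [6, 70, 6, 403]
`print(c)` → prints [81, 6, 469, 6, 46]

Answer:
[81, 6, 469, 6, 46]
[6, 70, 6, 403]
[81, 6, 469, 6, 46]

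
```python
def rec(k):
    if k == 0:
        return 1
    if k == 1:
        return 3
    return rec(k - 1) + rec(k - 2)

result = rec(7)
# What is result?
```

Build up from base cases: rec(0)=1, rec(1)=3, rec(2)=4, rec(3)=7, rec(4)=11, rec(5)=18, rec(6)=29, ..., rec(7)=47

Answer: 47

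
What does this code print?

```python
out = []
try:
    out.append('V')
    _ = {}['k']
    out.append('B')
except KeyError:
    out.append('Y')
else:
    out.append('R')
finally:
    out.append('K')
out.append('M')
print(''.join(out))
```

Execution trace: 'V' (try body) → 'Y' (except KeyError) → 'K' (finally) → 'M' (after the try/except). Output: VYKM

Answer: VYKM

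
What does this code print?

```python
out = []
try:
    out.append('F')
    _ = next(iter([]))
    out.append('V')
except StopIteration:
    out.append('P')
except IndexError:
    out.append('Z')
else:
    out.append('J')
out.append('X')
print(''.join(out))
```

Execution trace: 'F' (try body) → 'P' (except StopIteration) → 'X' (after the try/except). Output: FPX

Answer: FPX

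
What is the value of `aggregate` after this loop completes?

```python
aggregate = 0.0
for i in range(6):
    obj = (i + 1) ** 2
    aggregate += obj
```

Sum of squared losses 1² + 2² + ... + 6²
`aggregate` takes the values: 0.0 → 1.0 → 5.0 → 14.0 → 30.0 → 55.0 → 91.0

Answer: 91.0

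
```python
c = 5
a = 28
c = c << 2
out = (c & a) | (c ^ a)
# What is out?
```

Trace:
`c = 5` → c = 5
`a = 28` → a = 28
`c = c << 2` → c = 20
`out = (c & a) | (c ^ a)` → out = 28
So out = 28

Answer: 28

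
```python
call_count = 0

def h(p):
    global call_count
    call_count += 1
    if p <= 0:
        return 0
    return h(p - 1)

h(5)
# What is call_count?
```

Linear recursion stepping by 1: 6 calls from p=5 down to ≤0.

Answer: 6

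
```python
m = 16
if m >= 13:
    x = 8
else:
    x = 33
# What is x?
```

Trace:
`m = 16` → m = 16
`if m >= 13: ...` → m >= 13 is True → x = 8
So x = 8

Answer: 8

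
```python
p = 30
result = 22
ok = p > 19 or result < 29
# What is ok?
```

Trace:
`p = 30` → p = 30
`result = 22` → result = 22
`ok = p > 19 or result < 29` → ok = True
So ok = True

Answer: True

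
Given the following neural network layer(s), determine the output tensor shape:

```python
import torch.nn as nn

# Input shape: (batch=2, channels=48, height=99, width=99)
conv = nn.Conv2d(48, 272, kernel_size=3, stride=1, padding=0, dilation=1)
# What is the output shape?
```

Input: (2, 48, 99, 99) -> Output: (2, 272, 97, 97)

Answer: (2, 272, 97, 97)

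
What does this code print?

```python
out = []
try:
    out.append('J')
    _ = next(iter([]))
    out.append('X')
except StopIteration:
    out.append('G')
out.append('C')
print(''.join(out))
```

Execution trace: 'J' (try body) → 'G' (except StopIteration) → 'C' (after the try/except). Output: JGC

Answer: JGC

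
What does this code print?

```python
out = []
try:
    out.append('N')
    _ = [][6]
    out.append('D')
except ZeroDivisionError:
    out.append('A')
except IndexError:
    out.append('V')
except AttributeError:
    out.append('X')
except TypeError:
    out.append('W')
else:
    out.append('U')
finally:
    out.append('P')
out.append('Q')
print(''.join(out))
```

Execution trace: 'N' (try body) → 'V' (except IndexError) → 'P' (finally) → 'Q' (after the try/except). Output: NVPQ

Answer: NVPQ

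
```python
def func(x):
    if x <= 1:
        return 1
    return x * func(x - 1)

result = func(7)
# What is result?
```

func(7) = 7 * 6 * 5 * 4 * 3 * 2 * 1 = 5040

Answer: 5040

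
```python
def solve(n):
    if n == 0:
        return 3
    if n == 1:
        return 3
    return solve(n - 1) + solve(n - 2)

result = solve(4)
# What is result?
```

Build up from base cases: solve(0)=3, solve(1)=3, solve(2)=6, solve(3)=9, solve(4)=15

Answer: 15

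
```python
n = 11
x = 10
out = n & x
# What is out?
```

Trace:
`n = 11` → n = 11
`x = 10` → x = 10
`out = n & x` → out = 10
So out = 10

Answer: 10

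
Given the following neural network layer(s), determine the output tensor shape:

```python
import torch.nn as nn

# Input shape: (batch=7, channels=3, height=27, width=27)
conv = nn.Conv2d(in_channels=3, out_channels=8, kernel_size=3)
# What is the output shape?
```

Input: (7, 3, 27, 27) -> Output: (7, 8, 25, 25)

Answer: (7, 8, 25, 25)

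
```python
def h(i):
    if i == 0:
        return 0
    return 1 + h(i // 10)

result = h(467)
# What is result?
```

Count of digits of 467: 3

Answer: 3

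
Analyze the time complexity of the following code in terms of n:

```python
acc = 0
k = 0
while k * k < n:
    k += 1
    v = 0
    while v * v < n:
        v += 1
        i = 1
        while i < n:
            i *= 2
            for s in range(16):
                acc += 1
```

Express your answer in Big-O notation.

Each loop level contributes: √n × √n × log n × 1. Multiplying the contributions gives O(n log n).

Answer: O(n log n)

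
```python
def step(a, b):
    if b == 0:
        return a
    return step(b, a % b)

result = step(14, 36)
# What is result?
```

step(14, 36) -> step(36, 14) -> step(14, 8) -> step(8, 6) -> step(6, 2) -> step(2, 0) -> 2

Answer: 2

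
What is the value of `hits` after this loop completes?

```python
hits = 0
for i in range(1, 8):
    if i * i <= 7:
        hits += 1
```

Count numbers where i² ≤ 7
`hits` takes the values: 0 → 1 → 2

Answer: 2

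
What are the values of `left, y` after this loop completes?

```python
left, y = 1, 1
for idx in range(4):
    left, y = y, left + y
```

Fibonacci: after 4 iterations
`left, y` takes the values: (1, 1) → (1, 2) → (2, 3) → (3, 5) → (5, 8)

Answer: 5, 8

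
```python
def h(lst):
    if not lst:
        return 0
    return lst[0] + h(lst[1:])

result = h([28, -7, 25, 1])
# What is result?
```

28 + (-7) + 25 + 1 + 0 = 47

Answer: 47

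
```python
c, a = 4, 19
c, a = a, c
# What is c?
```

Trace:
`c, a = 4, 19` → c = 4; a = 19
`c, a = a, c` → c = 19; a = 4
So c = 19

Answer: 19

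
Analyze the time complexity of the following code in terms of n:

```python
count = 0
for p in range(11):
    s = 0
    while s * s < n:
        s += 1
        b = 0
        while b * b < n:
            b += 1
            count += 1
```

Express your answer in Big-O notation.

Each loop level contributes: 1 × √n × √n. Multiplying the contributions gives O(n).

Answer: O(n)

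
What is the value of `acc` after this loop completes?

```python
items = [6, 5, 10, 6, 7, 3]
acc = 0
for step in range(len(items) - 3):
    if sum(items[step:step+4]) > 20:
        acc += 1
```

Count windows with sum > 20
`acc` takes the values: 0 → 1 → 2 → 3

Answer: 3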